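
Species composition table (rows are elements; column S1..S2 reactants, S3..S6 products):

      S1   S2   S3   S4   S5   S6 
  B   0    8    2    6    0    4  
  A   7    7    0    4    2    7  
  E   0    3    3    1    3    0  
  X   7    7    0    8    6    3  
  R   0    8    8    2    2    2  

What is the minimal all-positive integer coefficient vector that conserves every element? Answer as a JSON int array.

B: 1·0+5·8 = 40 | 3·2+3·6+1·0+4·4 = 40
A: 1·7+5·7 = 42 | 3·0+3·4+1·2+4·7 = 42
E: 1·0+5·3 = 15 | 3·3+3·1+1·3+4·0 = 15
X: 1·7+5·7 = 42 | 3·0+3·8+1·6+4·3 = 42
R: 1·0+5·8 = 40 | 3·8+3·2+1·2+4·2 = 40
gcd(1,5,3,3,1,4) = 1

Coefficients: [1, 5, 3, 3, 1, 4]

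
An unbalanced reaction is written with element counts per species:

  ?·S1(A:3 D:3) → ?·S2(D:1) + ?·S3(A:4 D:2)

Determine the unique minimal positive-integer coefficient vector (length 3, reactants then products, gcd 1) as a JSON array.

A: 4·3 = 12 | 6·0+3·4 = 12
D: 4·3 = 12 | 6·1+3·2 = 12
gcd(4,6,3) = 1

Coefficients: [4, 6, 3]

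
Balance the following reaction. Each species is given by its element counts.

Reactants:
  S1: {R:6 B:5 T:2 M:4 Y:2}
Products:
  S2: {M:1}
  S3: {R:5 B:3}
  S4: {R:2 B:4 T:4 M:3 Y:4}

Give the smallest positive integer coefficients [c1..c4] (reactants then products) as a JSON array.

R: 2·6 = 12 | 5·0+2·5+1·2 = 12
B: 2·5 = 10 | 5·0+2·3+1·4 = 10
T: 2·2 = 4 | 5·0+2·0+1·4 = 4
M: 2·4 = 8 | 5·1+2·0+1·3 = 8
Y: 2·2 = 4 | 5·0+2·0+1·4 = 4
gcd(2,5,2,1) = 1

Coefficients: [2, 5, 2, 1]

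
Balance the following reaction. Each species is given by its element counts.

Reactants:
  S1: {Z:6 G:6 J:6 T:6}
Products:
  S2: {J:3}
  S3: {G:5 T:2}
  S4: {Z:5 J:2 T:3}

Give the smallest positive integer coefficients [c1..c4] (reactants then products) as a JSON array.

Coefficients: [5, 6, 6, 6]

Z: 5·6 = 30 | 6·0+6·0+6·5 = 30
G: 5·6 = 30 | 6·0+6·5+6·0 = 30
J: 5·6 = 30 | 6·3+6·0+6·2 = 30
T: 5·6 = 30 | 6·0+6·2+6·3 = 30
gcd(5,6,6,6) = 1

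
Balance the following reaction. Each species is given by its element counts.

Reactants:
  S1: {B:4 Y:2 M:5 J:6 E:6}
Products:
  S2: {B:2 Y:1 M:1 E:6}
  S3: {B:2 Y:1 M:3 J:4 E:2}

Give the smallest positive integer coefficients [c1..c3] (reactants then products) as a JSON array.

B: 2·4 = 8 | 1·2+3·2 = 8
Y: 2·2 = 4 | 1·1+3·1 = 4
M: 2·5 = 10 | 1·1+3·3 = 10
J: 2·6 = 12 | 1·0+3·4 = 12
E: 2·6 = 12 | 1·6+3·2 = 12
gcd(2,1,3) = 1

Coefficients: [2, 1, 3]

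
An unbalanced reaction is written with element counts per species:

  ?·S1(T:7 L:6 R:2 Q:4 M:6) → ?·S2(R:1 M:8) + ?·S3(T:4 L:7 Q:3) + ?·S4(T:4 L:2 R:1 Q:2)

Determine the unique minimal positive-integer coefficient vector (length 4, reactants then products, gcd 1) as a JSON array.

T: 4·7 = 28 | 3·0+2·4+5·4 = 28
L: 4·6 = 24 | 3·0+2·7+5·2 = 24
R: 4·2 = 8 | 3·1+2·0+5·1 = 8
Q: 4·4 = 16 | 3·0+2·3+5·2 = 16
M: 4·6 = 24 | 3·8+2·0+5·0 = 24
gcd(4,3,2,5) = 1

Coefficients: [4, 3, 2, 5]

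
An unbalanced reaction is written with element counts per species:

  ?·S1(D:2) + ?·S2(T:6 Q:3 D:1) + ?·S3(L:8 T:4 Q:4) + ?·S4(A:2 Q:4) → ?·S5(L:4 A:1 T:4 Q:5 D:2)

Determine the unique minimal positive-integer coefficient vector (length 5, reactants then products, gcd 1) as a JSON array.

L: 5·0+2·0+3·8+3·0 = 24 | 6·4 = 24
A: 5·0+2·0+3·0+3·2 = 6 | 6·1 = 6
T: 5·0+2·6+3·4+3·0 = 24 | 6·4 = 24
Q: 5·0+2·3+3·4+3·4 = 30 | 6·5 = 30
D: 5·2+2·1+3·0+3·0 = 12 | 6·2 = 12
gcd(5,2,3,3,6) = 1

Coefficients: [5, 2, 3, 3, 6]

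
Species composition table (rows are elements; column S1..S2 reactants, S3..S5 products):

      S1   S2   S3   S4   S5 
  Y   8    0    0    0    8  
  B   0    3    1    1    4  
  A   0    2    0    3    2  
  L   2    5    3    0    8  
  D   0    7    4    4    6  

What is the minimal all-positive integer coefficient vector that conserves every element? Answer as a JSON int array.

Y: 3·8+6·0 = 24 | 4·0+2·0+3·8 = 24
B: 3·0+6·3 = 18 | 4·1+2·1+3·4 = 18
A: 3·0+6·2 = 12 | 4·0+2·3+3·2 = 12
L: 3·2+6·5 = 36 | 4·3+2·0+3·8 = 36
D: 3·0+6·7 = 42 | 4·4+2·4+3·6 = 42
gcd(3,6,4,2,3) = 1

Coefficients: [3, 6, 4, 2, 3]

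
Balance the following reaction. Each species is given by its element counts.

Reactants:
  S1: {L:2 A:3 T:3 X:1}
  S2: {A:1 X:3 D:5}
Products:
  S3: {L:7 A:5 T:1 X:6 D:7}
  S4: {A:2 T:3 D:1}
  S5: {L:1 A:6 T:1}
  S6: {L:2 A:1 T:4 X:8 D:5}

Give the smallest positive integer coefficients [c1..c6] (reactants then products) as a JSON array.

L: 5·2+3·0 = 10 | 1·7+3·0+1·1+1·2 = 10
A: 5·3+3·1 = 18 | 1·5+3·2+1·6+1·1 = 18
T: 5·3+3·0 = 15 | 1·1+3·3+1·1+1·4 = 15
X: 5·1+3·3 = 14 | 1·6+3·0+1·0+1·8 = 14
D: 5·0+3·5 = 15 | 1·7+3·1+1·0+1·5 = 15
gcd(5,3,1,3,1,1) = 1

Coefficients: [5, 3, 1, 3, 1, 1]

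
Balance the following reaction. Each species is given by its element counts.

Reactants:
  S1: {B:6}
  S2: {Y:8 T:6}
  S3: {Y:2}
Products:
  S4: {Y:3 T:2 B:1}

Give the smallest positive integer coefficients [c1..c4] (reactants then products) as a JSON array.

Y: 1·0+2·8+1·2 = 18 | 6·3 = 18
T: 1·0+2·6+1·0 = 12 | 6·2 = 12
B: 1·6+2·0+1·0 = 6 | 6·1 = 6
gcd(1,2,1,6) = 1

Coefficients: [1, 2, 1, 6]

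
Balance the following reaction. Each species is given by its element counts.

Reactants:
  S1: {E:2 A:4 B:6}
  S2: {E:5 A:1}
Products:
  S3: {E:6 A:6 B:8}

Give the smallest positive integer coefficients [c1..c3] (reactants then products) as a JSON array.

Coefficients: [4, 2, 3]

E: 4·2+2·5 = 18 | 3·6 = 18
A: 4·4+2·1 = 18 | 3·6 = 18
B: 4·6+2·0 = 24 | 3·8 = 24
gcd(4,2,3) = 1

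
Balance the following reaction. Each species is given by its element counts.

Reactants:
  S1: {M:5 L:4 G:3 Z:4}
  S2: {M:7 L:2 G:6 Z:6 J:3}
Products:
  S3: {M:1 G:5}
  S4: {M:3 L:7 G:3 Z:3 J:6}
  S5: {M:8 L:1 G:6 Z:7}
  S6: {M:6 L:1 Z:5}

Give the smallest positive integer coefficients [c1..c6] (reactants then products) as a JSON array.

M: 4·5+6·7 = 62 | 3·1+3·3+4·8+3·6 = 62
L: 4·4+6·2 = 28 | 3·0+3·7+4·1+3·1 = 28
G: 4·3+6·6 = 48 | 3·5+3·3+4·6+3·0 = 48
Z: 4·4+6·6 = 52 | 3·0+3·3+4·7+3·5 = 52
J: 4·0+6·3 = 18 | 3·0+3·6+4·0+3·0 = 18
gcd(4,6,3,3,4,3) = 1

Coefficients: [4, 6, 3, 3, 4, 3]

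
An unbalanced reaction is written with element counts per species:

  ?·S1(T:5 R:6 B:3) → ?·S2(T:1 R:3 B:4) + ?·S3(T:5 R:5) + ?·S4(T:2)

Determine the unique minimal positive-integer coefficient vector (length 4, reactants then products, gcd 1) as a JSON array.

Coefficients: [4, 3, 3, 1]

T: 4·5 = 20 | 3·1+3·5+1·2 = 20
R: 4·6 = 24 | 3·3+3·5+1·0 = 24
B: 4·3 = 12 | 3·4+3·0+1·0 = 12
gcd(4,3,3,1) = 1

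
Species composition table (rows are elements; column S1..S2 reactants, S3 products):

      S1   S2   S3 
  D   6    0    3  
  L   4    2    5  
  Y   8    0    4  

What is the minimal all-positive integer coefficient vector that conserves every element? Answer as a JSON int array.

D: 1·6+3·0 = 6 | 2·3 = 6
L: 1·4+3·2 = 10 | 2·5 = 10
Y: 1·8+3·0 = 8 | 2·4 = 8
gcd(1,3,2) = 1

Coefficients: [1, 3, 2]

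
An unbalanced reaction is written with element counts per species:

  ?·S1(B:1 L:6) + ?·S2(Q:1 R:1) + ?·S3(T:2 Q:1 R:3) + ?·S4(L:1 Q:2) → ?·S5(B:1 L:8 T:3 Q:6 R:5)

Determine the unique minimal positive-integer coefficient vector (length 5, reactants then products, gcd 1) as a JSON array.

Coefficients: [2, 1, 3, 4, 2]

B: 2·1+1·0+3·0+4·0 = 2 | 2·1 = 2
L: 2·6+1·0+3·0+4·1 = 16 | 2·8 = 16
T: 2·0+1·0+3·2+4·0 = 6 | 2·3 = 6
Q: 2·0+1·1+3·1+4·2 = 12 | 2·6 = 12
R: 2·0+1·1+3·3+4·0 = 10 | 2·5 = 10
gcd(2,1,3,4,2) = 1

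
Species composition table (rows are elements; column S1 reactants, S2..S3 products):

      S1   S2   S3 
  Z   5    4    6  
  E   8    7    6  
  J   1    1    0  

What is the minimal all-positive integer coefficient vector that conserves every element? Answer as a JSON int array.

Coefficients: [6, 6, 1]

Z: 6·5 = 30 | 6·4+1·6 = 30
E: 6·8 = 48 | 6·7+1·6 = 48
J: 6·1 = 6 | 6·1+1·0 = 6
gcd(6,6,1) = 1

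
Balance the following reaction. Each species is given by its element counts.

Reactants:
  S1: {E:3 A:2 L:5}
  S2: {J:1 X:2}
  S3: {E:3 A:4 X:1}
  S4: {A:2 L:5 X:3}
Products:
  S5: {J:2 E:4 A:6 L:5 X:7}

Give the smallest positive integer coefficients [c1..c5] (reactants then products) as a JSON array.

J: 1·0+6·1+3·0+2·0 = 6 | 3·2 = 6
E: 1·3+6·0+3·3+2·0 = 12 | 3·4 = 12
A: 1·2+6·0+3·4+2·2 = 18 | 3·6 = 18
L: 1·5+6·0+3·0+2·5 = 15 | 3·5 = 15
X: 1·0+6·2+3·1+2·3 = 21 | 3·7 = 21
gcd(1,6,3,2,3) = 1

Coefficients: [1, 6, 3, 2, 3]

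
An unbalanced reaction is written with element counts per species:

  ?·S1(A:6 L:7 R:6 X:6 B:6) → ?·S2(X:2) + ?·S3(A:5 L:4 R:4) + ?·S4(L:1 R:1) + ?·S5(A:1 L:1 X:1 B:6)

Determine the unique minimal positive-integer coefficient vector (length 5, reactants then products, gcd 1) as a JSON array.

A: 2·6 = 12 | 5·0+2·5+4·0+2·1 = 12
L: 2·7 = 14 | 5·0+2·4+4·1+2·1 = 14
R: 2·6 = 12 | 5·0+2·4+4·1+2·0 = 12
X: 2·6 = 12 | 5·2+2·0+4·0+2·1 = 12
B: 2·6 = 12 | 5·0+2·0+4·0+2·6 = 12
gcd(2,5,2,4,2) = 1

Coefficients: [2, 5, 2, 4, 2]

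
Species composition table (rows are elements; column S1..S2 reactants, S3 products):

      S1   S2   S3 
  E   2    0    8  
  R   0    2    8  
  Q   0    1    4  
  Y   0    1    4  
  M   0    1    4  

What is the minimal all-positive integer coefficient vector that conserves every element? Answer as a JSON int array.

Coefficients: [4, 4, 1]

E: 4·2+4·0 = 8 | 1·8 = 8
R: 4·0+4·2 = 8 | 1·8 = 8
Q: 4·0+4·1 = 4 | 1·4 = 4
Y: 4·0+4·1 = 4 | 1·4 = 4
M: 4·0+4·1 = 4 | 1·4 = 4
gcd(4,4,1) = 1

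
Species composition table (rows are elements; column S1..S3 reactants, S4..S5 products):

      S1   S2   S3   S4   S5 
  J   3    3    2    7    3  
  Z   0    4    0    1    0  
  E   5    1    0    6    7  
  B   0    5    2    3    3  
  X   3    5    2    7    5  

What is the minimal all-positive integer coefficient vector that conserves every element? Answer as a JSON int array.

Coefficients: [6, 1, 5, 4, 1]

J: 6·3+1·3+5·2 = 31 | 4·7+1·3 = 31
Z: 6·0+1·4+5·0 = 4 | 4·1+1·0 = 4
E: 6·5+1·1+5·0 = 31 | 4·6+1·7 = 31
B: 6·0+1·5+5·2 = 15 | 4·3+1·3 = 15
X: 6·3+1·5+5·2 = 33 | 4·7+1·5 = 33
gcd(6,1,5,4,1) = 1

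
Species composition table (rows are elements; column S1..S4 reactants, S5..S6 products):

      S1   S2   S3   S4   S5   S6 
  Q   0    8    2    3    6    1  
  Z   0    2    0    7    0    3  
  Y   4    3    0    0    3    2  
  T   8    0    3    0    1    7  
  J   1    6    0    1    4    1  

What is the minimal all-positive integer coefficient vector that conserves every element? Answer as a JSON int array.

Q: 4·0+4·8+3·2+1·3 = 41 | 6·6+5·1 = 41
Z: 4·0+4·2+3·0+1·7 = 15 | 6·0+5·3 = 15
Y: 4·4+4·3+3·0+1·0 = 28 | 6·3+5·2 = 28
T: 4·8+4·0+3·3+1·0 = 41 | 6·1+5·7 = 41
J: 4·1+4·6+3·0+1·1 = 29 | 6·4+5·1 = 29
gcd(4,4,3,1,6,5) = 1

Coefficients: [4, 4, 3, 1, 6, 5]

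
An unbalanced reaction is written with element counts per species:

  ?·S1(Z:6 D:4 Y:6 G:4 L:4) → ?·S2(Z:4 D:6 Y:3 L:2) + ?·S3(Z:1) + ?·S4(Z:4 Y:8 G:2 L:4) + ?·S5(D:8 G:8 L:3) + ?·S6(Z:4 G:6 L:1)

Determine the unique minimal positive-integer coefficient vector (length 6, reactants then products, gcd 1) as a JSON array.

Coefficients: [5, 2, 6, 3, 1, 1]

Z: 5·6 = 30 | 2·4+6·1+3·4+1·0+1·4 = 30
D: 5·4 = 20 | 2·6+6·0+3·0+1·8+1·0 = 20
Y: 5·6 = 30 | 2·3+6·0+3·8+1·0+1·0 = 30
G: 5·4 = 20 | 2·0+6·0+3·2+1·8+1·6 = 20
L: 5·4 = 20 | 2·2+6·0+3·4+1·3+1·1 = 20
gcd(5,2,6,3,1,1) = 1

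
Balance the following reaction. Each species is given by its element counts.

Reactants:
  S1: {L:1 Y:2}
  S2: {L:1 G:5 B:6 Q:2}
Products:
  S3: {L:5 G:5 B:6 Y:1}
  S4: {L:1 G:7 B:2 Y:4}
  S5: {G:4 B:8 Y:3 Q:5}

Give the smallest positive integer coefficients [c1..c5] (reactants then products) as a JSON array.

Coefficients: [6, 5, 2, 1, 2]

L: 6·1+5·1 = 11 | 2·5+1·1+2·0 = 11
G: 6·0+5·5 = 25 | 2·5+1·7+2·4 = 25
B: 6·0+5·6 = 30 | 2·6+1·2+2·8 = 30
Y: 6·2+5·0 = 12 | 2·1+1·4+2·3 = 12
Q: 6·0+5·2 = 10 | 2·0+1·0+2·5 = 10
gcd(6,5,2,1,2) = 1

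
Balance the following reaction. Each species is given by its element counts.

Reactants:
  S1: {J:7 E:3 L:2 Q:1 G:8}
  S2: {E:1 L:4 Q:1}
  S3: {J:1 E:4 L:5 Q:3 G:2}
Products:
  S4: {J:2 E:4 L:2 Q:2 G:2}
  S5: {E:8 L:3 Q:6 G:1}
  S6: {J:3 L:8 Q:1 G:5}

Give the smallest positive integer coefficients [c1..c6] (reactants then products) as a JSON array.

Coefficients: [2, 2, 5, 5, 1, 3]

J: 2·7+2·0+5·1 = 19 | 5·2+1·0+3·3 = 19
E: 2·3+2·1+5·4 = 28 | 5·4+1·8+3·0 = 28
L: 2·2+2·4+5·5 = 37 | 5·2+1·3+3·8 = 37
Q: 2·1+2·1+5·3 = 19 | 5·2+1·6+3·1 = 19
G: 2·8+2·0+5·2 = 26 | 5·2+1·1+3·5 = 26
gcd(2,2,5,5,1,3) = 1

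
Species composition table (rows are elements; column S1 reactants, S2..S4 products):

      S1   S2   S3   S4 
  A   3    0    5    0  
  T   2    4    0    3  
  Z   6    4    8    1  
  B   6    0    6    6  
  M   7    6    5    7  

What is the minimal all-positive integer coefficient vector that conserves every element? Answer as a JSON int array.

A: 5·3 = 15 | 1·0+3·5+2·0 = 15
T: 5·2 = 10 | 1·4+3·0+2·3 = 10
Z: 5·6 = 30 | 1·4+3·8+2·1 = 30
B: 5·6 = 30 | 1·0+3·6+2·6 = 30
M: 5·7 = 35 | 1·6+3·5+2·7 = 35
gcd(5,1,3,2) = 1

Coefficients: [5, 1, 3, 2]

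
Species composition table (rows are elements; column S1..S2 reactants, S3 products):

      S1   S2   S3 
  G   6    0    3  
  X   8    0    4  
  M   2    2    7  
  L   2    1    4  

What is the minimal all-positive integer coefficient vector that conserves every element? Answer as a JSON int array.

Coefficients: [1, 6, 2]

G: 1·6+6·0 = 6 | 2·3 = 6
X: 1·8+6·0 = 8 | 2·4 = 8
M: 1·2+6·2 = 14 | 2·7 = 14
L: 1·2+6·1 = 8 | 2·4 = 8
gcd(1,6,2) = 1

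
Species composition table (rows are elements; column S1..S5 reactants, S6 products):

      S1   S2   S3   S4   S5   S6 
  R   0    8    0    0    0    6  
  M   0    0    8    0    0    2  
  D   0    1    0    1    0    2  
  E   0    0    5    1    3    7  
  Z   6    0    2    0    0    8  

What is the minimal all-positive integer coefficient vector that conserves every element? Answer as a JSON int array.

Coefficients: [5, 3, 1, 5, 6, 4]

R: 5·0+3·8+1·0+5·0+6·0 = 24 | 4·6 = 24
M: 5·0+3·0+1·8+5·0+6·0 = 8 | 4·2 = 8
D: 5·0+3·1+1·0+5·1+6·0 = 8 | 4·2 = 8
E: 5·0+3·0+1·5+5·1+6·3 = 28 | 4·7 = 28
Z: 5·6+3·0+1·2+5·0+6·0 = 32 | 4·8 = 32
gcd(5,3,1,5,6,4) = 1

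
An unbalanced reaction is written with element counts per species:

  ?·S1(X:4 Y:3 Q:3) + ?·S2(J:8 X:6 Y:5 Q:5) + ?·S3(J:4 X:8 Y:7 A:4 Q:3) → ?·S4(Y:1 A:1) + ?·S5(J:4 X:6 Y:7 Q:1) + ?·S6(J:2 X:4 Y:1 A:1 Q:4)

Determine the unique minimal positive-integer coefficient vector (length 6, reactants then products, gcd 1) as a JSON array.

J: 3·0+2·8+3·4 = 28 | 6·0+4·4+6·2 = 28
X: 3·4+2·6+3·8 = 48 | 6·0+4·6+6·4 = 48
Y: 3·3+2·5+3·7 = 40 | 6·1+4·7+6·1 = 40
A: 3·0+2·0+3·4 = 12 | 6·1+4·0+6·1 = 12
Q: 3·3+2·5+3·3 = 28 | 6·0+4·1+6·4 = 28
gcd(3,2,3,6,4,6) = 1

Coefficients: [3, 2, 3, 6, 4, 6]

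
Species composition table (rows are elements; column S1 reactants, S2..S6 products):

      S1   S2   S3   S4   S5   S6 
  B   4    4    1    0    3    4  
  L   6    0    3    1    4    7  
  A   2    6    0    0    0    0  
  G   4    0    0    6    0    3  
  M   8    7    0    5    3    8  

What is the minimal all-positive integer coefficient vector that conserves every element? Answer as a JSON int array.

Coefficients: [6, 2, 5, 3, 1, 2]

B: 6·4 = 24 | 2·4+5·1+3·0+1·3+2·4 = 24
L: 6·6 = 36 | 2·0+5·3+3·1+1·4+2·7 = 36
A: 6·2 = 12 | 2·6+5·0+3·0+1·0+2·0 = 12
G: 6·4 = 24 | 2·0+5·0+3·6+1·0+2·3 = 24
M: 6·8 = 48 | 2·7+5·0+3·5+1·3+2·8 = 48
gcd(6,2,5,3,1,2) = 1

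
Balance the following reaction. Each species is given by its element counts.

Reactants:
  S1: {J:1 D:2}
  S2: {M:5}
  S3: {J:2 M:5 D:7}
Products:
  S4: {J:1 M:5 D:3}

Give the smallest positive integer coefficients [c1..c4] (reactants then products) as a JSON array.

J: 1·1+2·0+1·2 = 3 | 3·1 = 3
M: 1·0+2·5+1·5 = 15 | 3·5 = 15
D: 1·2+2·0+1·7 = 9 | 3·3 = 9
gcd(1,2,1,3) = 1

Coefficients: [1, 2, 1, 3]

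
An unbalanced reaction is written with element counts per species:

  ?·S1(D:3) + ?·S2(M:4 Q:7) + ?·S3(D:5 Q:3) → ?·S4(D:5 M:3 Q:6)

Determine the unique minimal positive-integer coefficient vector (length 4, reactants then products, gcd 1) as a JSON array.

Coefficients: [5, 3, 1, 4]

D: 5·3+3·0+1·5 = 20 | 4·5 = 20
M: 5·0+3·4+1·0 = 12 | 4·3 = 12
Q: 5·0+3·7+1·3 = 24 | 4·6 = 24
gcd(5,3,1,4) = 1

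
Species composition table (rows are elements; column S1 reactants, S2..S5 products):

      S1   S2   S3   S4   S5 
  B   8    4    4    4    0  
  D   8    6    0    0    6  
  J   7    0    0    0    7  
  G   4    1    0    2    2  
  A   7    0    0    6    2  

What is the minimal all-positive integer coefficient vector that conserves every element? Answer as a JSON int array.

Coefficients: [6, 2, 5, 5, 6]

B: 6·8 = 48 | 2·4+5·4+5·4+6·0 = 48
D: 6·8 = 48 | 2·6+5·0+5·0+6·6 = 48
J: 6·7 = 42 | 2·0+5·0+5·0+6·7 = 42
G: 6·4 = 24 | 2·1+5·0+5·2+6·2 = 24
A: 6·7 = 42 | 2·0+5·0+5·6+6·2 = 42
gcd(6,2,5,5,6) = 1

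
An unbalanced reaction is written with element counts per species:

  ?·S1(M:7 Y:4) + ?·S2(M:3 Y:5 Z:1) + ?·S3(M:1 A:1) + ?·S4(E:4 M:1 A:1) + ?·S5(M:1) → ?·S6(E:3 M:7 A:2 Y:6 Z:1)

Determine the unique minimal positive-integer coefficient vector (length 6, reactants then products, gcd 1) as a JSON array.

E: 1·0+4·0+5·0+3·4+1·0 = 12 | 4·3 = 12
M: 1·7+4·3+5·1+3·1+1·1 = 28 | 4·7 = 28
A: 1·0+4·0+5·1+3·1+1·0 = 8 | 4·2 = 8
Y: 1·4+4·5+5·0+3·0+1·0 = 24 | 4·6 = 24
Z: 1·0+4·1+5·0+3·0+1·0 = 4 | 4·1 = 4
gcd(1,4,5,3,1,4) = 1

Coefficients: [1, 4, 5, 3, 1, 4]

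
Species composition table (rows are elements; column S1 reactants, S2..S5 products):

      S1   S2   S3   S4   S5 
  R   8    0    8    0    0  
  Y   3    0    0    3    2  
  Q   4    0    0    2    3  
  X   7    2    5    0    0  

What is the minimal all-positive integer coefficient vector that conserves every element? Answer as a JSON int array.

Coefficients: [5, 5, 5, 1, 6]

R: 5·8 = 40 | 5·0+5·8+1·0+6·0 = 40
Y: 5·3 = 15 | 5·0+5·0+1·3+6·2 = 15
Q: 5·4 = 20 | 5·0+5·0+1·2+6·3 = 20
X: 5·7 = 35 | 5·2+5·5+1·0+6·0 = 35
gcd(5,5,5,1,6) = 1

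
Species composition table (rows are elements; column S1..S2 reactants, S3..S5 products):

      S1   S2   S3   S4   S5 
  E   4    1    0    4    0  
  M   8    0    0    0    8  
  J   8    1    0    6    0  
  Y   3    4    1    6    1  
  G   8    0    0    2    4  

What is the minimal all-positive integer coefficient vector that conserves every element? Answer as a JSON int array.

Coefficients: [1, 4, 6, 2, 1]

E: 1·4+4·1 = 8 | 6·0+2·4+1·0 = 8
M: 1·8+4·0 = 8 | 6·0+2·0+1·8 = 8
J: 1·8+4·1 = 12 | 6·0+2·6+1·0 = 12
Y: 1·3+4·4 = 19 | 6·1+2·6+1·1 = 19
G: 1·8+4·0 = 8 | 6·0+2·2+1·4 = 8
gcd(1,4,6,2,1) = 1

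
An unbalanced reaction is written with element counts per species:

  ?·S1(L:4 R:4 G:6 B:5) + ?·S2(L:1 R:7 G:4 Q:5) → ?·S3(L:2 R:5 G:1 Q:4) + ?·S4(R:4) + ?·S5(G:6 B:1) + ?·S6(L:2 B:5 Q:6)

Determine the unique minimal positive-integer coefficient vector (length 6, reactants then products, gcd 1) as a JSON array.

L: 2·4+6·1 = 14 | 6·2+5·0+5·0+1·2 = 14
R: 2·4+6·7 = 50 | 6·5+5·4+5·0+1·0 = 50
G: 2·6+6·4 = 36 | 6·1+5·0+5·6+1·0 = 36
B: 2·5+6·0 = 10 | 6·0+5·0+5·1+1·5 = 10
Q: 2·0+6·5 = 30 | 6·4+5·0+5·0+1·6 = 30
gcd(2,6,6,5,5,1) = 1

Coefficients: [2, 6, 6, 5, 5, 1]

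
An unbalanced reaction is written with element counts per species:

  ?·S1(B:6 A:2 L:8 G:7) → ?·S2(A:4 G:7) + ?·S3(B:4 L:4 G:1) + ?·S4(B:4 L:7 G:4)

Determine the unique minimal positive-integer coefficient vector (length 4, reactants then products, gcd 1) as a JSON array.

Coefficients: [6, 3, 5, 4]

B: 6·6 = 36 | 3·0+5·4+4·4 = 36
A: 6·2 = 12 | 3·4+5·0+4·0 = 12
L: 6·8 = 48 | 3·0+5·4+4·7 = 48
G: 6·7 = 42 | 3·7+5·1+4·4 = 42
gcd(6,3,5,4) = 1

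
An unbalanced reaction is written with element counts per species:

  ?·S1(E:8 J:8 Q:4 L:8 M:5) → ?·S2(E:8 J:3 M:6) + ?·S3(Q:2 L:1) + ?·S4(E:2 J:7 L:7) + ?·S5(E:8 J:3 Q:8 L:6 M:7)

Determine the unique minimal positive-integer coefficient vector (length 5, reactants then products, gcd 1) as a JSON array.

E: 5·8 = 40 | 3·8+6·0+4·2+1·8 = 40
J: 5·8 = 40 | 3·3+6·0+4·7+1·3 = 40
Q: 5·4 = 20 | 3·0+6·2+4·0+1·8 = 20
L: 5·8 = 40 | 3·0+6·1+4·7+1·6 = 40
M: 5·5 = 25 | 3·6+6·0+4·0+1·7 = 25
gcd(5,3,6,4,1) = 1

Coefficients: [5, 3, 6, 4, 1]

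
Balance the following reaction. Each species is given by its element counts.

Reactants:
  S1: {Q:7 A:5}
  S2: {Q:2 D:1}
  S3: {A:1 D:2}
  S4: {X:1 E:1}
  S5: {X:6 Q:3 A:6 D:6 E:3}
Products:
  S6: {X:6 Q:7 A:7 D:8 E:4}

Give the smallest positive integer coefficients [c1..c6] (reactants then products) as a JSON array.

X: 1·0+4·0+4·0+6·1+2·6 = 18 | 3·6 = 18
Q: 1·7+4·2+4·0+6·0+2·3 = 21 | 3·7 = 21
A: 1·5+4·0+4·1+6·0+2·6 = 21 | 3·7 = 21
D: 1·0+4·1+4·2+6·0+2·6 = 24 | 3·8 = 24
E: 1·0+4·0+4·0+6·1+2·3 = 12 | 3·4 = 12
gcd(1,4,4,6,2,3) = 1

Coefficients: [1, 4, 4, 6, 2, 3]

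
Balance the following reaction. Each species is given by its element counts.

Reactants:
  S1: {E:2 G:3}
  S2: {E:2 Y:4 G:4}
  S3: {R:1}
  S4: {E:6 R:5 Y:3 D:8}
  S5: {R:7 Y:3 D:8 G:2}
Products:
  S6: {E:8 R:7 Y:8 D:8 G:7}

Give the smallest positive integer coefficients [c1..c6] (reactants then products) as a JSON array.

E: 2·2+5·2+6·0+3·6+1·0 = 32 | 4·8 = 32
R: 2·0+5·0+6·1+3·5+1·7 = 28 | 4·7 = 28
Y: 2·0+5·4+6·0+3·3+1·3 = 32 | 4·8 = 32
D: 2·0+5·0+6·0+3·8+1·8 = 32 | 4·8 = 32
G: 2·3+5·4+6·0+3·0+1·2 = 28 | 4·7 = 28
gcd(2,5,6,3,1,4) = 1

Coefficients: [2, 5, 6, 3, 1, 4]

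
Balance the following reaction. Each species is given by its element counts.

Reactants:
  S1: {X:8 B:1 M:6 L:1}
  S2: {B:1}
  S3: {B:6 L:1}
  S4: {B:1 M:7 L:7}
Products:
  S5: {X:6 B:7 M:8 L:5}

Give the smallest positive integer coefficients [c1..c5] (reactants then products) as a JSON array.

X: 3·8+5·0+3·0+2·0 = 24 | 4·6 = 24
B: 3·1+5·1+3·6+2·1 = 28 | 4·7 = 28
M: 3·6+5·0+3·0+2·7 = 32 | 4·8 = 32
L: 3·1+5·0+3·1+2·7 = 20 | 4·5 = 20
gcd(3,5,3,2,4) = 1

Coefficients: [3, 5, 3, 2, 4]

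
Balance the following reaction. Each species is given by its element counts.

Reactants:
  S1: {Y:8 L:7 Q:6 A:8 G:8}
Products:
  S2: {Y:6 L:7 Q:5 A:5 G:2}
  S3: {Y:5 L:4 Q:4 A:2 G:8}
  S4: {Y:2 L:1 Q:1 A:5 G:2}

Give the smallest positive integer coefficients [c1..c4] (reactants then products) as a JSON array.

Coefficients: [6, 3, 4, 5]

Y: 6·8 = 48 | 3·6+4·5+5·2 = 48
L: 6·7 = 42 | 3·7+4·4+5·1 = 42
Q: 6·6 = 36 | 3·5+4·4+5·1 = 36
A: 6·8 = 48 | 3·5+4·2+5·5 = 48
G: 6·8 = 48 | 3·2+4·8+5·2 = 48
gcd(6,3,4,5) = 1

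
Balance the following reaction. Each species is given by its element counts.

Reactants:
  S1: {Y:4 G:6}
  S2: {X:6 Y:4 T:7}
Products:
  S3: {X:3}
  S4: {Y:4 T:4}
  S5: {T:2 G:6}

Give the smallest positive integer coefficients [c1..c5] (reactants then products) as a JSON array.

X: 1·0+2·6 = 12 | 4·3+3·0+1·0 = 12
Y: 1·4+2·4 = 12 | 4·0+3·4+1·0 = 12
T: 1·0+2·7 = 14 | 4·0+3·4+1·2 = 14
G: 1·6+2·0 = 6 | 4·0+3·0+1·6 = 6
gcd(1,2,4,3,1) = 1

Coefficients: [1, 2, 4, 3, 1]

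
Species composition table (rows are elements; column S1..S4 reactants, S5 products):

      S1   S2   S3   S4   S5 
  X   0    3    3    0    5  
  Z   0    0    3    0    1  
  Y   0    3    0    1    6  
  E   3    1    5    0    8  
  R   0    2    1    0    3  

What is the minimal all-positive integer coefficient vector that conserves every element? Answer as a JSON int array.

Coefficients: [5, 4, 1, 6, 3]

X: 5·0+4·3+1·3+6·0 = 15 | 3·5 = 15
Z: 5·0+4·0+1·3+6·0 = 3 | 3·1 = 3
Y: 5·0+4·3+1·0+6·1 = 18 | 3·6 = 18
E: 5·3+4·1+1·5+6·0 = 24 | 3·8 = 24
R: 5·0+4·2+1·1+6·0 = 9 | 3·3 = 9
gcd(5,4,1,6,3) = 1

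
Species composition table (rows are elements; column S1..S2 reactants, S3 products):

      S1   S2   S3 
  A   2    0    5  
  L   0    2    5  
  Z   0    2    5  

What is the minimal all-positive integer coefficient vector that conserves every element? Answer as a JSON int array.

A: 5·2+5·0 = 10 | 2·5 = 10
L: 5·0+5·2 = 10 | 2·5 = 10
Z: 5·0+5·2 = 10 | 2·5 = 10
gcd(5,5,2) = 1

Coefficients: [5, 5, 2]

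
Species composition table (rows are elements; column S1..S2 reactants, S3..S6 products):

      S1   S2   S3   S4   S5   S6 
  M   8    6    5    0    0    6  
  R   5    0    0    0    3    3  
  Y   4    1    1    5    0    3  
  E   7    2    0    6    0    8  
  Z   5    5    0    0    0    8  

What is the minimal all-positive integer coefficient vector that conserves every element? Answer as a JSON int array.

M: 6·8+2·6 = 60 | 6·5+1·0+5·0+5·6 = 60
R: 6·5+2·0 = 30 | 6·0+1·0+5·3+5·3 = 30
Y: 6·4+2·1 = 26 | 6·1+1·5+5·0+5·3 = 26
E: 6·7+2·2 = 46 | 6·0+1·6+5·0+5·8 = 46
Z: 6·5+2·5 = 40 | 6·0+1·0+5·0+5·8 = 40
gcd(6,2,6,1,5,5) = 1

Coefficients: [6, 2, 6, 1, 5, 5]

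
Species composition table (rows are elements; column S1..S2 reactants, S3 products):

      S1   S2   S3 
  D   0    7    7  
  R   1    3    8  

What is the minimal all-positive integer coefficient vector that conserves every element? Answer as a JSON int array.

Coefficients: [5, 1, 1]

D: 5·0+1·7 = 7 | 1·7 = 7
R: 5·1+1·3 = 8 | 1·8 = 8
gcd(5,1,1) = 1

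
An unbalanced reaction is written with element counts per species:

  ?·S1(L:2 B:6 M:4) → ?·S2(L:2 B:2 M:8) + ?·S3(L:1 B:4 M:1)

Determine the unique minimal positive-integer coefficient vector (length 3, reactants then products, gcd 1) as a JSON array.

L: 3·2 = 6 | 1·2+4·1 = 6
B: 3·6 = 18 | 1·2+4·4 = 18
M: 3·4 = 12 | 1·8+4·1 = 12
gcd(3,1,4) = 1

Coefficients: [3, 1, 4]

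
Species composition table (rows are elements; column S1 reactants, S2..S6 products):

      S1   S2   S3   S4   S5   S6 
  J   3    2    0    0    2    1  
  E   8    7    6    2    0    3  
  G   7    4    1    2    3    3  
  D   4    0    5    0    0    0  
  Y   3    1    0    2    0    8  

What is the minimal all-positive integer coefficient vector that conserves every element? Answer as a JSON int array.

J: 5·3 = 15 | 1·2+4·0+3·0+6·2+1·1 = 15
E: 5·8 = 40 | 1·7+4·6+3·2+6·0+1·3 = 40
G: 5·7 = 35 | 1·4+4·1+3·2+6·3+1·3 = 35
D: 5·4 = 20 | 1·0+4·5+3·0+6·0+1·0 = 20
Y: 5·3 = 15 | 1·1+4·0+3·2+6·0+1·8 = 15
gcd(5,1,4,3,6,1) = 1

Coefficients: [5, 1, 4, 3, 6, 1]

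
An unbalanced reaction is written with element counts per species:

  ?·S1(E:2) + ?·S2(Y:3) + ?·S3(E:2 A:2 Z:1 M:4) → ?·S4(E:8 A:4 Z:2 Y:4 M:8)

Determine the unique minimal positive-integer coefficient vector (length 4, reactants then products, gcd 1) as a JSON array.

E: 6·2+4·0+6·2 = 24 | 3·8 = 24
A: 6·0+4·0+6·2 = 12 | 3·4 = 12
Z: 6·0+4·0+6·1 = 6 | 3·2 = 6
Y: 6·0+4·3+6·0 = 12 | 3·4 = 12
M: 6·0+4·0+6·4 = 24 | 3·8 = 24
gcd(6,4,6,3) = 1

Coefficients: [6, 4, 6, 3]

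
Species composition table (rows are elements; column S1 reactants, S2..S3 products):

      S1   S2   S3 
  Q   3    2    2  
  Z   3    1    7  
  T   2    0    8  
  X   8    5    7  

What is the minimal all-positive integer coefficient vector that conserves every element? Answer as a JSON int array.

Q: 4·3 = 12 | 5·2+1·2 = 12
Z: 4·3 = 12 | 5·1+1·7 = 12
T: 4·2 = 8 | 5·0+1·8 = 8
X: 4·8 = 32 | 5·5+1·7 = 32
gcd(4,5,1) = 1

Coefficients: [4, 5, 1]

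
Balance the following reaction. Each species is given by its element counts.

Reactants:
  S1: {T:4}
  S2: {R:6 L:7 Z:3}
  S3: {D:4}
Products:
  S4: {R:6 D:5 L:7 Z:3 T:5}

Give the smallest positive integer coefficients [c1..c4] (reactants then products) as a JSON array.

Coefficients: [5, 4, 5, 4]

R: 5·0+4·6+5·0 = 24 | 4·6 = 24
D: 5·0+4·0+5·4 = 20 | 4·5 = 20
L: 5·0+4·7+5·0 = 28 | 4·7 = 28
Z: 5·0+4·3+5·0 = 12 | 4·3 = 12
T: 5·4+4·0+5·0 = 20 | 4·5 = 20
gcd(5,4,5,4) = 1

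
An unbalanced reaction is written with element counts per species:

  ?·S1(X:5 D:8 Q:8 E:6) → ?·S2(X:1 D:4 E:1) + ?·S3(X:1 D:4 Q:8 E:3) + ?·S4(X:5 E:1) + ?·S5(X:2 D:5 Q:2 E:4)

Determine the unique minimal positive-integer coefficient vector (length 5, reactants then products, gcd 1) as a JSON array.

X: 6·5 = 30 | 2·1+5·1+3·5+4·2 = 30
D: 6·8 = 48 | 2·4+5·4+3·0+4·5 = 48
Q: 6·8 = 48 | 2·0+5·8+3·0+4·2 = 48
E: 6·6 = 36 | 2·1+5·3+3·1+4·4 = 36
gcd(6,2,5,3,4) = 1

Coefficients: [6, 2, 5, 3, 4]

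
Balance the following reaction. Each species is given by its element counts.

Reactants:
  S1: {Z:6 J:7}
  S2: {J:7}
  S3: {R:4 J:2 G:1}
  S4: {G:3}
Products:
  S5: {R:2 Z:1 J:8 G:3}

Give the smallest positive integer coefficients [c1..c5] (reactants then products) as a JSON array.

R: 1·0+5·0+3·4+5·0 = 12 | 6·2 = 12
Z: 1·6+5·0+3·0+5·0 = 6 | 6·1 = 6
J: 1·7+5·7+3·2+5·0 = 48 | 6·8 = 48
G: 1·0+5·0+3·1+5·3 = 18 | 6·3 = 18
gcd(1,5,3,5,6) = 1

Coefficients: [1, 5, 3, 5, 6]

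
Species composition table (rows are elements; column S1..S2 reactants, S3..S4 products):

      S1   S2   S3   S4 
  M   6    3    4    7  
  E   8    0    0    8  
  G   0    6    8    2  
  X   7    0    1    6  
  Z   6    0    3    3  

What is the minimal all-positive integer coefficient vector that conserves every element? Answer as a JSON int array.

Coefficients: [3, 5, 3, 3]

M: 3·6+5·3 = 33 | 3·4+3·7 = 33
E: 3·8+5·0 = 24 | 3·0+3·8 = 24
G: 3·0+5·6 = 30 | 3·8+3·2 = 30
X: 3·7+5·0 = 21 | 3·1+3·6 = 21
Z: 3·6+5·0 = 18 | 3·3+3·3 = 18
gcd(3,5,3,3) = 1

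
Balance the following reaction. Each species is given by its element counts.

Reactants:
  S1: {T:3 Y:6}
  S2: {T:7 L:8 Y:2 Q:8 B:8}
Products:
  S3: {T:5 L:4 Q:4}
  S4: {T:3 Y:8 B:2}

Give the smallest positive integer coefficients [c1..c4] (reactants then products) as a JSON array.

Coefficients: [5, 1, 2, 4]

T: 5·3+1·7 = 22 | 2·5+4·3 = 22
L: 5·0+1·8 = 8 | 2·4+4·0 = 8
Y: 5·6+1·2 = 32 | 2·0+4·8 = 32
Q: 5·0+1·8 = 8 | 2·4+4·0 = 8
B: 5·0+1·8 = 8 | 2·0+4·2 = 8
gcd(5,1,2,4) = 1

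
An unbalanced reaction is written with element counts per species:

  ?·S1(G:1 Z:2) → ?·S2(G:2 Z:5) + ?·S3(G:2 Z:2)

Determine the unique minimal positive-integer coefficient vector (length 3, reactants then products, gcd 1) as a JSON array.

G: 6·1 = 6 | 2·2+1·2 = 6
Z: 6·2 = 12 | 2·5+1·2 = 12
gcd(6,2,1) = 1

Coefficients: [6, 2, 1]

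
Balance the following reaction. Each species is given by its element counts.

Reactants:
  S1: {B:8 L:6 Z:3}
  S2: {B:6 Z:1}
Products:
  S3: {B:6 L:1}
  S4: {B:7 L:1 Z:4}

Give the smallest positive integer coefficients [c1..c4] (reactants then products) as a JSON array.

Coefficients: [1, 5, 4, 2]

B: 1·8+5·6 = 38 | 4·6+2·7 = 38
L: 1·6+5·0 = 6 | 4·1+2·1 = 6
Z: 1·3+5·1 = 8 | 4·0+2·4 = 8
gcd(1,5,4,2) = 1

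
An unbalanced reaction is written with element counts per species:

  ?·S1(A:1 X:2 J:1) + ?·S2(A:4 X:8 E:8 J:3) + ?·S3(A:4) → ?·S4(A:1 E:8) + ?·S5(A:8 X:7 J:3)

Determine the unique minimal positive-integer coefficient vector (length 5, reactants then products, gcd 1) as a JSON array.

Coefficients: [6, 2, 5, 2, 4]

A: 6·1+2·4+5·4 = 34 | 2·1+4·8 = 34
X: 6·2+2·8+5·0 = 28 | 2·0+4·7 = 28
E: 6·0+2·8+5·0 = 16 | 2·8+4·0 = 16
J: 6·1+2·3+5·0 = 12 | 2·0+4·3 = 12
gcd(6,2,5,2,4) = 1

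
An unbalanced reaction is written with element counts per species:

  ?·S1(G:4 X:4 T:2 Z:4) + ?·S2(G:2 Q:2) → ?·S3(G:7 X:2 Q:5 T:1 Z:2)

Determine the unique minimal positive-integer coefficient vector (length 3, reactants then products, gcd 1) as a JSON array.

Coefficients: [1, 5, 2]

G: 1·4+5·2 = 14 | 2·7 = 14
X: 1·4+5·0 = 4 | 2·2 = 4
Q: 1·0+5·2 = 10 | 2·5 = 10
T: 1·2+5·0 = 2 | 2·1 = 2
Z: 1·4+5·0 = 4 | 2·2 = 4
gcd(1,5,2) = 1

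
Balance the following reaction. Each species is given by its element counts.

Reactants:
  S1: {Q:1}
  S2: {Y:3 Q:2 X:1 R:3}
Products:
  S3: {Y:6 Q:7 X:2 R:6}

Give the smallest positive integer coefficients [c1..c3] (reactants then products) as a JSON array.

Y: 3·0+2·3 = 6 | 1·6 = 6
Q: 3·1+2·2 = 7 | 1·7 = 7
X: 3·0+2·1 = 2 | 1·2 = 2
R: 3·0+2·3 = 6 | 1·6 = 6
gcd(3,2,1) = 1

Coefficients: [3, 2, 1]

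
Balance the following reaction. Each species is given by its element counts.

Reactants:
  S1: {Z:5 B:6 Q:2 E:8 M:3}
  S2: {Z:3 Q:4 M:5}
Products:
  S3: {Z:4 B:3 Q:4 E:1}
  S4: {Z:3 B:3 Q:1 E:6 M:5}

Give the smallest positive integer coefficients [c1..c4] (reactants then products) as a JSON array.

Z: 5·5+3·3 = 34 | 4·4+6·3 = 34
B: 5·6+3·0 = 30 | 4·3+6·3 = 30
Q: 5·2+3·4 = 22 | 4·4+6·1 = 22
E: 5·8+3·0 = 40 | 4·1+6·6 = 40
M: 5·3+3·5 = 30 | 4·0+6·5 = 30
gcd(5,3,4,6) = 1

Coefficients: [5, 3, 4, 6]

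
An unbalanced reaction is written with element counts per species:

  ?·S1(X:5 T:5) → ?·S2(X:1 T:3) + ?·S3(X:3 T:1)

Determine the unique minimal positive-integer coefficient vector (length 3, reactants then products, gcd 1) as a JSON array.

Coefficients: [4, 5, 5]

X: 4·5 = 20 | 5·1+5·3 = 20
T: 4·5 = 20 | 5·3+5·1 = 20
gcd(4,5,5) = 1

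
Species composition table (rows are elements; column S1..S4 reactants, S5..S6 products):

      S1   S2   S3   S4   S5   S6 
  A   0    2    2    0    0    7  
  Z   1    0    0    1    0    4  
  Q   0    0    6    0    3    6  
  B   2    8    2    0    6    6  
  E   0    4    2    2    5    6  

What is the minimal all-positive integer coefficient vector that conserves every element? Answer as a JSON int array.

Coefficients: [2, 3, 4, 6, 4, 2]

A: 2·0+3·2+4·2+6·0 = 14 | 4·0+2·7 = 14
Z: 2·1+3·0+4·0+6·1 = 8 | 4·0+2·4 = 8
Q: 2·0+3·0+4·6+6·0 = 24 | 4·3+2·6 = 24
B: 2·2+3·8+4·2+6·0 = 36 | 4·6+2·6 = 36
E: 2·0+3·4+4·2+6·2 = 32 | 4·5+2·6 = 32
gcd(2,3,4,6,4,2) = 1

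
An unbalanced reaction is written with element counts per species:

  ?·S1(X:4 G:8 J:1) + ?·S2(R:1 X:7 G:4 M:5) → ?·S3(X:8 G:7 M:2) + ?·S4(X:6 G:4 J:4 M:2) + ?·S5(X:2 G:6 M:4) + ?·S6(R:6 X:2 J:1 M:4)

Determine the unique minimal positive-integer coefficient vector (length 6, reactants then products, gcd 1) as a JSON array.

Coefficients: [5, 6, 6, 1, 3, 1]

R: 5·0+6·1 = 6 | 6·0+1·0+3·0+1·6 = 6
X: 5·4+6·7 = 62 | 6·8+1·6+3·2+1·2 = 62
G: 5·8+6·4 = 64 | 6·7+1·4+3·6+1·0 = 64
J: 5·1+6·0 = 5 | 6·0+1·4+3·0+1·1 = 5
M: 5·0+6·5 = 30 | 6·2+1·2+3·4+1·4 = 30
gcd(5,6,6,1,3,1) = 1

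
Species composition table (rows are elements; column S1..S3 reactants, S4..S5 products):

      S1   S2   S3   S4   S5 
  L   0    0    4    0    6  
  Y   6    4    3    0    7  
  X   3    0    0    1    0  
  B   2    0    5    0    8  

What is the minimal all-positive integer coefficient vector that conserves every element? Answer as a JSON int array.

Coefficients: [1, 1, 6, 3, 4]

L: 1·0+1·0+6·4 = 24 | 3·0+4·6 = 24
Y: 1·6+1·4+6·3 = 28 | 3·0+4·7 = 28
X: 1·3+1·0+6·0 = 3 | 3·1+4·0 = 3
B: 1·2+1·0+6·5 = 32 | 3·0+4·8 = 32
gcd(1,1,6,3,4) = 1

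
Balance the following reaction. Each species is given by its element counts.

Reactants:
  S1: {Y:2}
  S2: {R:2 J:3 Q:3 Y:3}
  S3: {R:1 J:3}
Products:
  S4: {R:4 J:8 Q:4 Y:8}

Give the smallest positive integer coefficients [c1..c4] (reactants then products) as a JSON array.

R: 6·0+4·2+4·1 = 12 | 3·4 = 12
J: 6·0+4·3+4·3 = 24 | 3·8 = 24
Q: 6·0+4·3+4·0 = 12 | 3·4 = 12
Y: 6·2+4·3+4·0 = 24 | 3·8 = 24
gcd(6,4,4,3) = 1

Coefficients: [6, 4, 4, 3]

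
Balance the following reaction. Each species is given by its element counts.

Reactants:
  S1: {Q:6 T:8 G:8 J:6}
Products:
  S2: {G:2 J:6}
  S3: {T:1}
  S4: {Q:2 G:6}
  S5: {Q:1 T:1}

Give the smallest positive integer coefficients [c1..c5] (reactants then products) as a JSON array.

Coefficients: [1, 1, 4, 1, 4]

Q: 1·6 = 6 | 1·0+4·0+1·2+4·1 = 6
T: 1·8 = 8 | 1·0+4·1+1·0+4·1 = 8
G: 1·8 = 8 | 1·2+4·0+1·6+4·0 = 8
J: 1·6 = 6 | 1·6+4·0+1·0+4·0 = 6
gcd(1,1,4,1,4) = 1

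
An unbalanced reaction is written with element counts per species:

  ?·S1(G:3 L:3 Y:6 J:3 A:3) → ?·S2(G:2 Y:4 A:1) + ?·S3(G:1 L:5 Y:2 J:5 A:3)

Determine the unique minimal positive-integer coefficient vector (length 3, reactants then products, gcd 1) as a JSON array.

G: 5·3 = 15 | 6·2+3·1 = 15
L: 5·3 = 15 | 6·0+3·5 = 15
Y: 5·6 = 30 | 6·4+3·2 = 30
J: 5·3 = 15 | 6·0+3·5 = 15
A: 5·3 = 15 | 6·1+3·3 = 15
gcd(5,6,3) = 1

Coefficients: [5, 6, 3]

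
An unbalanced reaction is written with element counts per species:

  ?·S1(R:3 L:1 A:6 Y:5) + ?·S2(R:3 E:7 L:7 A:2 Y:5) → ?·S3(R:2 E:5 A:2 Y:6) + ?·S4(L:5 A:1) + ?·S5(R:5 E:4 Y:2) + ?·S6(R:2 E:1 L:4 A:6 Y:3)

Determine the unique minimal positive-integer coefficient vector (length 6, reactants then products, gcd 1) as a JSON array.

R: 3·3+5·3 = 24 | 5·2+6·0+2·5+2·2 = 24
E: 3·0+5·7 = 35 | 5·5+6·0+2·4+2·1 = 35
L: 3·1+5·7 = 38 | 5·0+6·5+2·0+2·4 = 38
A: 3·6+5·2 = 28 | 5·2+6·1+2·0+2·6 = 28
Y: 3·5+5·5 = 40 | 5·6+6·0+2·2+2·3 = 40
gcd(3,5,5,6,2,2) = 1

Coefficients: [3, 5, 5, 6, 2, 2]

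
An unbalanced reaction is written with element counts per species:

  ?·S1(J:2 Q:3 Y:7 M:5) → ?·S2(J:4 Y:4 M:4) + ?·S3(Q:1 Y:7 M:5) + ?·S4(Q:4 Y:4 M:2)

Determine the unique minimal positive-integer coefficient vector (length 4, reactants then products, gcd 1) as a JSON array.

J: 6·2 = 12 | 3·4+2·0+4·0 = 12
Q: 6·3 = 18 | 3·0+2·1+4·4 = 18
Y: 6·7 = 42 | 3·4+2·7+4·4 = 42
M: 6·5 = 30 | 3·4+2·5+4·2 = 30
gcd(6,3,2,4) = 1

Coefficients: [6, 3, 2, 4]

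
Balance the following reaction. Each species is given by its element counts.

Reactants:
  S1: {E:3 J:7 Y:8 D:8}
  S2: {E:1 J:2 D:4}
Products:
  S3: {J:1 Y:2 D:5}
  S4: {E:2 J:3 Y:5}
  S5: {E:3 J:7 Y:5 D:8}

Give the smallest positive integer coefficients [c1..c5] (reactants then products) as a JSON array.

E: 6·3+3·1 = 21 | 4·0+3·2+5·3 = 21
J: 6·7+3·2 = 48 | 4·1+3·3+5·7 = 48
Y: 6·8+3·0 = 48 | 4·2+3·5+5·5 = 48
D: 6·8+3·4 = 60 | 4·5+3·0+5·8 = 60
gcd(6,3,4,3,5) = 1

Coefficients: [6, 3, 4, 3, 5]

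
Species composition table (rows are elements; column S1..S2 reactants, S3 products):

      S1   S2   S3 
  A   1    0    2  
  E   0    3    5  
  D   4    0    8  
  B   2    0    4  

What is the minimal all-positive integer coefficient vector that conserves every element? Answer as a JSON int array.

A: 6·1+5·0 = 6 | 3·2 = 6
E: 6·0+5·3 = 15 | 3·5 = 15
D: 6·4+5·0 = 24 | 3·8 = 24
B: 6·2+5·0 = 12 | 3·4 = 12
gcd(6,5,3) = 1

Coefficients: [6, 5, 3]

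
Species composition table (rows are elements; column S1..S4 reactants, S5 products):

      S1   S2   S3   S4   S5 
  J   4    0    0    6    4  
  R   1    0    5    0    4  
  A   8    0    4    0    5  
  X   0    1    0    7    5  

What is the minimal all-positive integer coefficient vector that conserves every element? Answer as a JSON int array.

Coefficients: [1, 6, 3, 2, 4]

J: 1·4+6·0+3·0+2·6 = 16 | 4·4 = 16
R: 1·1+6·0+3·5+2·0 = 16 | 4·4 = 16
A: 1·8+6·0+3·4+2·0 = 20 | 4·5 = 20
X: 1·0+6·1+3·0+2·7 = 20 | 4·5 = 20
gcd(1,6,3,2,4) = 1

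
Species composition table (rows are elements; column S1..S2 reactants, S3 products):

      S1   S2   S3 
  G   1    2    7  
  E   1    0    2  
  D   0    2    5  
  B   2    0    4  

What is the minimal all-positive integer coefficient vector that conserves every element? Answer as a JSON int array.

Coefficients: [4, 5, 2]

G: 4·1+5·2 = 14 | 2·7 = 14
E: 4·1+5·0 = 4 | 2·2 = 4
D: 4·0+5·2 = 10 | 2·5 = 10
B: 4·2+5·0 = 8 | 2·4 = 8
gcd(4,5,2) = 1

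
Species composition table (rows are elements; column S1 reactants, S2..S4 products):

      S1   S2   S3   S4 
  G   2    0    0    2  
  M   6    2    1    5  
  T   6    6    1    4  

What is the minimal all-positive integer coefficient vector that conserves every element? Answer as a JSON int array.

Coefficients: [4, 1, 2, 4]

G: 4·2 = 8 | 1·0+2·0+4·2 = 8
M: 4·6 = 24 | 1·2+2·1+4·5 = 24
T: 4·6 = 24 | 1·6+2·1+4·4 = 24
gcd(4,1,2,4) = 1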